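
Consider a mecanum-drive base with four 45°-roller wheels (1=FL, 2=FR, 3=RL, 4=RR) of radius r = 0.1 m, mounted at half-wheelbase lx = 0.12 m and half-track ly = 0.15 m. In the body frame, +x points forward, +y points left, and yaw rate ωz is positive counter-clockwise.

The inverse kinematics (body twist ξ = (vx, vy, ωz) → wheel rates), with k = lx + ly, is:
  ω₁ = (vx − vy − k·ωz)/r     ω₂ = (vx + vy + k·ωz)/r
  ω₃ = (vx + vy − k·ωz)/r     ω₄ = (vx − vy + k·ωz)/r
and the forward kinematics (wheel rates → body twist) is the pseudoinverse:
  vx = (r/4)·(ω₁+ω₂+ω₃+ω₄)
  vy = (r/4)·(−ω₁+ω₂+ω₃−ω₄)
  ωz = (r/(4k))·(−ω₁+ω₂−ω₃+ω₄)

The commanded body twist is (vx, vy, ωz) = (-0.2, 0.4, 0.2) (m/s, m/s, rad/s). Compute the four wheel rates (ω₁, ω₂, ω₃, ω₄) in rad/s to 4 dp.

(-6.5400, 2.5400, 1.4600, -5.4600)

k = lx + ly = 0.12 + 0.15 = 0.2700;  k·ωz = 0.2700·0.2 = 0.0540
ω₁ (FL) = (vx − vy − k·ωz)/r = -0.6540/0.1 = -6.5400
ω₂ (FR) = (vx + vy + k·ωz)/r = 0.2540/0.1 = 2.5400
ω₃ (RL) = (vx + vy − k·ωz)/r = 0.1460/0.1 = 1.4600
ω₄ (RR) = (vx − vy + k·ωz)/r = -0.5460/0.1 = -5.4600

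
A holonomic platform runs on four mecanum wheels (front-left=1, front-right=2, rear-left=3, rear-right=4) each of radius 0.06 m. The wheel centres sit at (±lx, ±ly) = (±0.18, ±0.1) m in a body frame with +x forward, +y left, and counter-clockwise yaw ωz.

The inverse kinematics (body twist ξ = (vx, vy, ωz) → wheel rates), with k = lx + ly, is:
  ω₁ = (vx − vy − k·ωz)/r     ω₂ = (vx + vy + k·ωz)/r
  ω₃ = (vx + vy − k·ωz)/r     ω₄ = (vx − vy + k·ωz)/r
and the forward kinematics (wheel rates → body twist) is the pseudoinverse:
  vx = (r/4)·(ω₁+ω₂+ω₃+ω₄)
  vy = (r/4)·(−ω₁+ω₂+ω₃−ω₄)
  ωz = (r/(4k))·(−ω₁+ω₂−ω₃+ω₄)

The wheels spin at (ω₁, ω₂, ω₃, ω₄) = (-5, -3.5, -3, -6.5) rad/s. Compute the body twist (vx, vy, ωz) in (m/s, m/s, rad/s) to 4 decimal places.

k = lx + ly = 0.18 + 0.1 = 0.2800
ω₁+ω₂+ω₃+ω₄ = -18.0000  →  vx = (0.06/4)·-18.0000 = -0.2700
−ω₁+ω₂+ω₃−ω₄ = 5.0000  →  vy = (0.06/4)·5.0000 = 0.0750
−ω₁+ω₂−ω₃+ω₄ = -2.0000  →  ωz = (0.06/1.1200)·-2.0000 = -0.1071

(-0.2700, 0.0750, -0.1071)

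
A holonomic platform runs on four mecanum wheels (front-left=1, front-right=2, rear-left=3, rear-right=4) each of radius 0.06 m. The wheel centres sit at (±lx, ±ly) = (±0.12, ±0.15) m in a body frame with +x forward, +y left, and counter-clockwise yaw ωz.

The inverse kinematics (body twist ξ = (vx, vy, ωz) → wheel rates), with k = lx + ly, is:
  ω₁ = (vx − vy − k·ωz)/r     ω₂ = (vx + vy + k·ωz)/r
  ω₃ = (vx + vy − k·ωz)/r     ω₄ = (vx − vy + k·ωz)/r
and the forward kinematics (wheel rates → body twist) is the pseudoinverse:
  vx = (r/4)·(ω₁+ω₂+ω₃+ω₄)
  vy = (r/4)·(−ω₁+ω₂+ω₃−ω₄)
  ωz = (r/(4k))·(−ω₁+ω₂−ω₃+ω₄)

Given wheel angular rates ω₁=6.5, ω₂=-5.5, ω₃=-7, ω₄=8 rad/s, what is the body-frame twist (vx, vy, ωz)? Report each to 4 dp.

(0.0300, -0.4050, 0.1667)

k = lx + ly = 0.12 + 0.15 = 0.2700
ω₁+ω₂+ω₃+ω₄ = 2.0000  →  vx = (0.06/4)·2.0000 = 0.0300
−ω₁+ω₂+ω₃−ω₄ = -27.0000  →  vy = (0.06/4)·-27.0000 = -0.4050
−ω₁+ω₂−ω₃+ω₄ = 3.0000  →  ωz = (0.06/1.0800)·3.0000 = 0.1667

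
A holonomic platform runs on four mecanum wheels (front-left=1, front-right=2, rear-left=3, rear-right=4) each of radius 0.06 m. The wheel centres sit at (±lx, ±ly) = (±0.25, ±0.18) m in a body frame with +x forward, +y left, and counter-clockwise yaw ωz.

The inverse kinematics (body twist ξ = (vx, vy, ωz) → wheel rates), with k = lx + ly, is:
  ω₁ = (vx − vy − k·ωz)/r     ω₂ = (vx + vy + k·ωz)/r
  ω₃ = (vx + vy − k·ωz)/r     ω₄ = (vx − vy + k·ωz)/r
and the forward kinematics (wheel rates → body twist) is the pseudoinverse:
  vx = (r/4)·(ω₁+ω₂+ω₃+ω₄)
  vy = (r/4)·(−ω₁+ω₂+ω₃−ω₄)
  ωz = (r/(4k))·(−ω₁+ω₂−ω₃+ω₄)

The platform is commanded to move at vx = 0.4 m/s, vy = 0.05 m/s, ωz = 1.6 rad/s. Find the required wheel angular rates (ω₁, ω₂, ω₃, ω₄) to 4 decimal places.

k = lx + ly = 0.25 + 0.18 = 0.4300;  k·ωz = 0.4300·1.6 = 0.6880
ω₁ (FL) = (vx − vy − k·ωz)/r = -0.3380/0.06 = -5.6333
ω₂ (FR) = (vx + vy + k·ωz)/r = 1.1380/0.06 = 18.9667
ω₃ (RL) = (vx + vy − k·ωz)/r = -0.2380/0.06 = -3.9667
ω₄ (RR) = (vx − vy + k·ωz)/r = 1.0380/0.06 = 17.3000

(-5.6333, 18.9667, -3.9667, 17.3000)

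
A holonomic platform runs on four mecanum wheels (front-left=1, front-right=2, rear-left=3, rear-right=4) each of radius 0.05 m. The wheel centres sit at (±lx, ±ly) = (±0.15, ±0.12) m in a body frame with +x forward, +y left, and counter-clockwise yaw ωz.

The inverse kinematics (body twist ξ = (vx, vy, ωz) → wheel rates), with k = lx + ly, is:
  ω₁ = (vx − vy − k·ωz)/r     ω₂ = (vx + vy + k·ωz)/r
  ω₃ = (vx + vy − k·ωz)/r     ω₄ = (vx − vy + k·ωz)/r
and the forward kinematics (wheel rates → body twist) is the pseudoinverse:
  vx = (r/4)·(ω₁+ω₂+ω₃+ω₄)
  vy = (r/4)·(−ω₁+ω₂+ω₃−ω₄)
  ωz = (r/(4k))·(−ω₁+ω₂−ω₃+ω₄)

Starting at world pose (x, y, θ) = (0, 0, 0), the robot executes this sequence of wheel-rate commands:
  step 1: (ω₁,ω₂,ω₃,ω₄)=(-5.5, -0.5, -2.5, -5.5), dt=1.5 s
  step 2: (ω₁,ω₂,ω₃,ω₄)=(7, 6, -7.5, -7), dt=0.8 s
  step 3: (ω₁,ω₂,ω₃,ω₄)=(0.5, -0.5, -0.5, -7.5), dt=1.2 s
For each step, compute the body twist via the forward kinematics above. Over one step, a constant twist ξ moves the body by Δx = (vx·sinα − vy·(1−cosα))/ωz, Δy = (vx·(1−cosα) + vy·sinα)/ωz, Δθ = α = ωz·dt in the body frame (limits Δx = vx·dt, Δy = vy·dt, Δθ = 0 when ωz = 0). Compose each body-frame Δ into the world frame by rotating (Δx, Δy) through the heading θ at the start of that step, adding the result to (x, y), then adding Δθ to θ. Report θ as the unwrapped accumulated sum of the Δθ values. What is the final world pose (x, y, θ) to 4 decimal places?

step 1: ξ=(vx,vy,ωz)=(-0.1750, 0.1000, 0.0926), dt=1.5 → body Δ=(-0.2721, 0.1313, 0.1389) → world pose (-0.2721, 0.1313, 0.1389)
step 2: ξ=(vx,vy,ωz)=(-0.0187, -0.0187, -0.0231), dt=0.8 → body Δ=(-0.0151, -0.0149, -0.0185) → world pose (-0.2850, 0.1145, 0.1204)
step 3: ξ=(vx,vy,ωz)=(-0.1000, 0.0750, -0.3704), dt=1.2 → body Δ=(-0.0964, 0.1133, -0.4444) → world pose (-0.3943, 0.2154, -0.3241)

(-0.3943, 0.2154, -0.3241)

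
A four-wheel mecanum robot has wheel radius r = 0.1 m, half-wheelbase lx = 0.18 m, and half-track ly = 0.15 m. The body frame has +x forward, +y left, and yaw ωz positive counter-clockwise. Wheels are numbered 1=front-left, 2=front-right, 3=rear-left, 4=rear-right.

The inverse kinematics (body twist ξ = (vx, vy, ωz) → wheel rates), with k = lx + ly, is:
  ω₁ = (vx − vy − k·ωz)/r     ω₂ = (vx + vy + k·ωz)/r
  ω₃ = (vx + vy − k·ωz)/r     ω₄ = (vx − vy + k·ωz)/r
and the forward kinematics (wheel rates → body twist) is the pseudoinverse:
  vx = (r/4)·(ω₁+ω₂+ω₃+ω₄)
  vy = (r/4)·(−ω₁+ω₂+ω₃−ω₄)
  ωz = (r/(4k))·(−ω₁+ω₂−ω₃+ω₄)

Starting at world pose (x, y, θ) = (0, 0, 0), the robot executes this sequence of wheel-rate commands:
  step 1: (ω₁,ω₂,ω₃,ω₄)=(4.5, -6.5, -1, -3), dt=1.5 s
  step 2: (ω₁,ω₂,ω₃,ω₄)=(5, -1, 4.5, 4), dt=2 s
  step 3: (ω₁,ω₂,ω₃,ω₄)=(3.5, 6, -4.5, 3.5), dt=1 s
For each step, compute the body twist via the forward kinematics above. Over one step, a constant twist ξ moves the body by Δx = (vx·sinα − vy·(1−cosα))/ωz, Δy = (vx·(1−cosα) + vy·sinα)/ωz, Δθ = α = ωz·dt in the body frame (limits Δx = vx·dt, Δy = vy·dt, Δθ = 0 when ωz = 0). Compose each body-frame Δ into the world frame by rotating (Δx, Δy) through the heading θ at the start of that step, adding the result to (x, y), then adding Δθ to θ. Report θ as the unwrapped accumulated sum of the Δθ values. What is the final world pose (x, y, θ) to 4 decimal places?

step 1: ξ=(vx,vy,ωz)=(-0.1500, -0.2250, -0.9848), dt=1.5 → body Δ=(-0.3588, -0.0894, -1.4773) → world pose (-0.3588, -0.0894, -1.4773)
step 2: ξ=(vx,vy,ωz)=(0.3125, -0.1375, -0.4924), dt=2.0 → body Δ=(0.4039, -0.5163, -0.9848) → world pose (-0.8351, -0.5398, -2.4621)
step 3: ξ=(vx,vy,ωz)=(0.2125, -0.1375, 0.7955), dt=1.0 → body Δ=(0.2427, -0.0433, 0.7955) → world pose (-1.0511, -0.6586, -1.6667)

(-1.0511, -0.6586, -1.6667)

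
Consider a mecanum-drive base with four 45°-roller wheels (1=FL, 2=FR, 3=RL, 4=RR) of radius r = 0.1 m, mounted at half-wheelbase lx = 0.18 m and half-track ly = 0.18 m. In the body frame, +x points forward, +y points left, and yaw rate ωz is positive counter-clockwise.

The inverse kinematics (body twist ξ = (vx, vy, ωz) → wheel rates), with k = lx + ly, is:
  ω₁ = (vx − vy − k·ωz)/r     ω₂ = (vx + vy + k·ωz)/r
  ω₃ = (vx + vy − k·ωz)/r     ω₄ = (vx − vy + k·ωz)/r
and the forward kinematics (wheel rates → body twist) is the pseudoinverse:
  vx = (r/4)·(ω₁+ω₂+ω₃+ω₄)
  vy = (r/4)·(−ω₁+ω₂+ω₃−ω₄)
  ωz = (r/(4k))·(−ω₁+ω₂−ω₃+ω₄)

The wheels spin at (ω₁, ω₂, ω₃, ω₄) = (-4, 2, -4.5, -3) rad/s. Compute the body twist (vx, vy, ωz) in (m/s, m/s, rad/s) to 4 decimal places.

k = lx + ly = 0.18 + 0.18 = 0.3600
ω₁+ω₂+ω₃+ω₄ = -9.5000  →  vx = (0.1/4)·-9.5000 = -0.2375
−ω₁+ω₂+ω₃−ω₄ = 4.5000  →  vy = (0.1/4)·4.5000 = 0.1125
−ω₁+ω₂−ω₃+ω₄ = 7.5000  →  ωz = (0.1/1.4400)·7.5000 = 0.5208

(-0.2375, 0.1125, 0.5208)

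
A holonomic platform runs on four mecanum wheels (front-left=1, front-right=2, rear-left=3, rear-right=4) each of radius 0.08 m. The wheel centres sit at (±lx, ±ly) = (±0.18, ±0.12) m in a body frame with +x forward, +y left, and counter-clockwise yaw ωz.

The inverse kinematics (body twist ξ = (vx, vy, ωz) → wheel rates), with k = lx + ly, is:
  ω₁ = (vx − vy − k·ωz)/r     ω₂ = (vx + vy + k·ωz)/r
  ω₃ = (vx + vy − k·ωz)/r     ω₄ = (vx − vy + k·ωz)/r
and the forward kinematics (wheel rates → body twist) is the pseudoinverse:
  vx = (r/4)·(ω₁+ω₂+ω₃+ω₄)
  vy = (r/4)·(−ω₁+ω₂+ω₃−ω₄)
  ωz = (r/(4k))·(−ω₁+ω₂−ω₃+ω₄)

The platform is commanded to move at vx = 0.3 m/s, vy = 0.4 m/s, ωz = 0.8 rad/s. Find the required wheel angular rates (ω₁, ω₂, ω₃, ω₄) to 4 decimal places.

(-4.2500, 11.7500, 5.7500, 1.7500)

k = lx + ly = 0.18 + 0.12 = 0.3000;  k·ωz = 0.3000·0.8 = 0.2400
ω₁ (FL) = (vx − vy − k·ωz)/r = -0.3400/0.08 = -4.2500
ω₂ (FR) = (vx + vy + k·ωz)/r = 0.9400/0.08 = 11.7500
ω₃ (RL) = (vx + vy − k·ωz)/r = 0.4600/0.08 = 5.7500
ω₄ (RR) = (vx − vy + k·ωz)/r = 0.1400/0.08 = 1.7500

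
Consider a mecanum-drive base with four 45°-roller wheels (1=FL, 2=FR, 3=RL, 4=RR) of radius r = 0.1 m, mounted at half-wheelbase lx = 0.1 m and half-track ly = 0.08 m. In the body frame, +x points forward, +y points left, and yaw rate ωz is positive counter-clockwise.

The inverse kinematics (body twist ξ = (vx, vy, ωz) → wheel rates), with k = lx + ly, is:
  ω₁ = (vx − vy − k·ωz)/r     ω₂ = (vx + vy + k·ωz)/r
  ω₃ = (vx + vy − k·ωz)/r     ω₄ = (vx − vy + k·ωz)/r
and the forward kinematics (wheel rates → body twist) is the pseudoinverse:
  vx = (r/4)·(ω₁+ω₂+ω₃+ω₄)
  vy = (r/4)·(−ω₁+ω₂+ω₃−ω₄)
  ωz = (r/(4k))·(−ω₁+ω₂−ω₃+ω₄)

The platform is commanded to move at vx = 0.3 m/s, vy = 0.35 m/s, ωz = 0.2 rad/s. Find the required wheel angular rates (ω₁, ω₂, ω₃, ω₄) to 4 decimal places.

k = lx + ly = 0.1 + 0.08 = 0.1800;  k·ωz = 0.1800·0.2 = 0.0360
ω₁ (FL) = (vx − vy − k·ωz)/r = -0.0860/0.1 = -0.8600
ω₂ (FR) = (vx + vy + k·ωz)/r = 0.6860/0.1 = 6.8600
ω₃ (RL) = (vx + vy − k·ωz)/r = 0.6140/0.1 = 6.1400
ω₄ (RR) = (vx − vy + k·ωz)/r = -0.0140/0.1 = -0.1400

(-0.8600, 6.8600, 6.1400, -0.1400)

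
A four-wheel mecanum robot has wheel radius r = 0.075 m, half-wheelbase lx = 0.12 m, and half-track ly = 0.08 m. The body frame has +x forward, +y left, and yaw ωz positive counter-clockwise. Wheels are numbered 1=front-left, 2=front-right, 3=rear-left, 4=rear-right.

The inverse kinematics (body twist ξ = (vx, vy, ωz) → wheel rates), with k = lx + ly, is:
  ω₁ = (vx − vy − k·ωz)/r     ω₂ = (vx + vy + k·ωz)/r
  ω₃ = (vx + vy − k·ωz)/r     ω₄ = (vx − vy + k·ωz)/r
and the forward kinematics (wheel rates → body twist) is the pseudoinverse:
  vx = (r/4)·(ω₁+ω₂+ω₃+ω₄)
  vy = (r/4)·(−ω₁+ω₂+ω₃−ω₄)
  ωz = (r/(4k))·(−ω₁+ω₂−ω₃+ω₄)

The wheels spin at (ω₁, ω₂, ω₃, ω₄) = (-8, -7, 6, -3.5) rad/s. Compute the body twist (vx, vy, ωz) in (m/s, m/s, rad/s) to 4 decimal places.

k = lx + ly = 0.12 + 0.08 = 0.2000
ω₁+ω₂+ω₃+ω₄ = -12.5000  →  vx = (0.075/4)·-12.5000 = -0.2344
−ω₁+ω₂+ω₃−ω₄ = 10.5000  →  vy = (0.075/4)·10.5000 = 0.1969
−ω₁+ω₂−ω₃+ω₄ = -8.5000  →  ωz = (0.075/0.8000)·-8.5000 = -0.7969

(-0.2344, 0.1969, -0.7969)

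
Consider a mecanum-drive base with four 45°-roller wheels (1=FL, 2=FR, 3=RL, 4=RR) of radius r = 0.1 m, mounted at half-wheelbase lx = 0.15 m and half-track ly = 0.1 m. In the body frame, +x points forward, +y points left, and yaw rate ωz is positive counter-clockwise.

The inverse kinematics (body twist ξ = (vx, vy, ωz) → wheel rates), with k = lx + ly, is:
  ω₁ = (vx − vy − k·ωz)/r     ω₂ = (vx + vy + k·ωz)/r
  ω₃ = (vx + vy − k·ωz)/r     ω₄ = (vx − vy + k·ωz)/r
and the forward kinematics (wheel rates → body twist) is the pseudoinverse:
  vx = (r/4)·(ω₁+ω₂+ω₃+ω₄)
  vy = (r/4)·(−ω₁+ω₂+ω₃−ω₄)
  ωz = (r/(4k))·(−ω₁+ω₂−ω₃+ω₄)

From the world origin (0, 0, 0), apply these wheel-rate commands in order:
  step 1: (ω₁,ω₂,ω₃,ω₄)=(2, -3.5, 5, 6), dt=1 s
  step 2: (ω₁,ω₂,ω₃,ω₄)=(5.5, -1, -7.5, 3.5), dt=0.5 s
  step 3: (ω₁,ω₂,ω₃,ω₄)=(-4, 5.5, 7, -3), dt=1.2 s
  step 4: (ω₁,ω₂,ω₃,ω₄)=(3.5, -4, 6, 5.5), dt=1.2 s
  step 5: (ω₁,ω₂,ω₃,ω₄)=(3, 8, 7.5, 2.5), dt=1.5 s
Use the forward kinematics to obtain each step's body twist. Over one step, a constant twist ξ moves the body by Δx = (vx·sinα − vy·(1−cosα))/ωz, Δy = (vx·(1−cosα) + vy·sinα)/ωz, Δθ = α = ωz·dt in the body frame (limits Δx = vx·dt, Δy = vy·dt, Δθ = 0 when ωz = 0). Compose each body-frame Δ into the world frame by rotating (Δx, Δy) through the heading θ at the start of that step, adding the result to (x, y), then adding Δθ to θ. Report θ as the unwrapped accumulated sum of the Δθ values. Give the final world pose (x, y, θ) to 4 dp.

(1.1308, -0.8849, -1.2450)

step 1: ξ=(vx,vy,ωz)=(0.2375, -0.1625, -0.4500), dt=1.0 → body Δ=(0.1936, -0.2096, -0.4500) → world pose (0.1936, -0.2096, -0.4500)
step 2: ξ=(vx,vy,ωz)=(0.0125, -0.4375, 0.4500), dt=0.5 → body Δ=(0.0307, -0.2162, 0.2250) → world pose (0.1272, -0.4177, -0.2250)
step 3: ξ=(vx,vy,ωz)=(0.1375, 0.4875, -0.0500), dt=1.2 → body Δ=(0.1824, 0.5797, -0.0600) → world pose (0.4344, 0.1067, -0.2850)
step 4: ξ=(vx,vy,ωz)=(0.2750, -0.1750, -0.8000), dt=1.2 → body Δ=(0.1883, -0.3258, -0.9600) → world pose (0.5235, -0.2589, -1.2450)
step 5: ξ=(vx,vy,ωz)=(0.5250, 0.2500, 0.0000), dt=1.5 → body Δ=(0.7875, 0.3750, 0.0000) → world pose (1.1308, -0.8849, -1.2450)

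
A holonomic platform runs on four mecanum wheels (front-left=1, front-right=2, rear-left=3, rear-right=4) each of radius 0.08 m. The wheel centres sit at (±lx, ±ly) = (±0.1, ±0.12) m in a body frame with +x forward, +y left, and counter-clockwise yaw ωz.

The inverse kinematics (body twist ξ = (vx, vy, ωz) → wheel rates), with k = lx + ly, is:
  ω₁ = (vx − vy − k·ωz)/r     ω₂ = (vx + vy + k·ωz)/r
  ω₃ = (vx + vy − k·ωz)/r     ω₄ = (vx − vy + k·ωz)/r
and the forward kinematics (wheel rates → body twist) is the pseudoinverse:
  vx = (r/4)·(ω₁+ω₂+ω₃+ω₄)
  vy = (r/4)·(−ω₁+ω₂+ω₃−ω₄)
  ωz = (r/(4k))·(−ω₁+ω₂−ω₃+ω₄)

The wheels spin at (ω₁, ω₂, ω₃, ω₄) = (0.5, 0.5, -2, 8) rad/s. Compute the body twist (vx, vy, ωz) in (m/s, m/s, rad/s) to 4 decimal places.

(0.1400, -0.2000, 0.9091)

k = lx + ly = 0.1 + 0.12 = 0.2200
ω₁+ω₂+ω₃+ω₄ = 7.0000  →  vx = (0.08/4)·7.0000 = 0.1400
−ω₁+ω₂+ω₃−ω₄ = -10.0000  →  vy = (0.08/4)·-10.0000 = -0.2000
−ω₁+ω₂−ω₃+ω₄ = 10.0000  →  ωz = (0.08/0.8800)·10.0000 = 0.9091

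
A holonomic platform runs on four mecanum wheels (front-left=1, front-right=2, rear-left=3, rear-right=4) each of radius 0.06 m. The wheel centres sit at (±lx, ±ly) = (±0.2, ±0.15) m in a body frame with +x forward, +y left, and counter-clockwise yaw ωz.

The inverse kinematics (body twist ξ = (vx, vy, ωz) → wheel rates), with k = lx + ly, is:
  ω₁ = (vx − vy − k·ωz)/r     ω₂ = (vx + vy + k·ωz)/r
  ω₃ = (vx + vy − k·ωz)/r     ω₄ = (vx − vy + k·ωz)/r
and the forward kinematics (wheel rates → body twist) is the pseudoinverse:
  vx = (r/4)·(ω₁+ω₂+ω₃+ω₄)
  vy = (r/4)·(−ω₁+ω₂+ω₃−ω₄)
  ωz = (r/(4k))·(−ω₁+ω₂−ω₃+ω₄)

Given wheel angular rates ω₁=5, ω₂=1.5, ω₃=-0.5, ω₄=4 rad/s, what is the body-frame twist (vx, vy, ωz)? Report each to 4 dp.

k = lx + ly = 0.2 + 0.15 = 0.3500
ω₁+ω₂+ω₃+ω₄ = 10.0000  →  vx = (0.06/4)·10.0000 = 0.1500
−ω₁+ω₂+ω₃−ω₄ = -8.0000  →  vy = (0.06/4)·-8.0000 = -0.1200
−ω₁+ω₂−ω₃+ω₄ = 1.0000  →  ωz = (0.06/1.4000)·1.0000 = 0.0429

(0.1500, -0.1200, 0.0429)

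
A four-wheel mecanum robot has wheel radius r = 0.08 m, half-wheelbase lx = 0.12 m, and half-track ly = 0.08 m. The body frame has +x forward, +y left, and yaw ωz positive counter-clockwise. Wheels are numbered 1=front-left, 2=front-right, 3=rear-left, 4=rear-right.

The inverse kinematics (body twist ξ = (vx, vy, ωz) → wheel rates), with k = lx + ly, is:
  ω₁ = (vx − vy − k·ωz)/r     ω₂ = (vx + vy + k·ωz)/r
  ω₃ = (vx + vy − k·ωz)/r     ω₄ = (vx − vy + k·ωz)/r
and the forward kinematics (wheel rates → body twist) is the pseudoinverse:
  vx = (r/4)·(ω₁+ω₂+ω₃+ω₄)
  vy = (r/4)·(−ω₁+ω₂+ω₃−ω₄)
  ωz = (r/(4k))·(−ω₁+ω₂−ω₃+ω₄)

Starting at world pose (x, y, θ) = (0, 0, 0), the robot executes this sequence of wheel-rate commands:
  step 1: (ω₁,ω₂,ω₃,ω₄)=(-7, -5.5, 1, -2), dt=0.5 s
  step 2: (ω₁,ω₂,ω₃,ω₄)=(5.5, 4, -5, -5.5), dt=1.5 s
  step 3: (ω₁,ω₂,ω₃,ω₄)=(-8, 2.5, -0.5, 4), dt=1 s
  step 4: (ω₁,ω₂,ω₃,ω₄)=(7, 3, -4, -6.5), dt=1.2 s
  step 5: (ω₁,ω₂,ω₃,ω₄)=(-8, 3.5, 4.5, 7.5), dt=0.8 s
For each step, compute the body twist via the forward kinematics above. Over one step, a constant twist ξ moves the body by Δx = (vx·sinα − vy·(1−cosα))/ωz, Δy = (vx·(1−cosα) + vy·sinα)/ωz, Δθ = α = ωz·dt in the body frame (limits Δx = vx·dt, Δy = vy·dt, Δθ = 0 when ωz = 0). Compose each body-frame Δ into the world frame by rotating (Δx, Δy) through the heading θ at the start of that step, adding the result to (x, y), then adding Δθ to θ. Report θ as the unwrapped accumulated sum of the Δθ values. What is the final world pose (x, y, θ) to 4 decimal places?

step 1: ξ=(vx,vy,ωz)=(-0.2700, 0.0900, -0.1500), dt=0.5 → body Δ=(-0.1332, 0.0500, -0.0750) → world pose (-0.1332, 0.0500, -0.0750)
step 2: ξ=(vx,vy,ωz)=(-0.0200, -0.0200, -0.2000), dt=1.5 → body Δ=(-0.0340, -0.0251, -0.3000) → world pose (-0.1690, 0.0276, -0.3750)
step 3: ξ=(vx,vy,ωz)=(-0.0400, 0.1200, 1.5000), dt=1.0 → body Δ=(-0.1009, 0.0550, 1.5000) → world pose (-0.2428, 0.1157, 1.1250)
step 4: ξ=(vx,vy,ωz)=(-0.0100, -0.0300, -0.6500), dt=1.2 → body Δ=(-0.0242, -0.0280, -0.7800) → world pose (-0.2279, 0.0818, 0.3450)
step 5: ξ=(vx,vy,ωz)=(0.1500, 0.1700, 1.4500), dt=0.8 → body Δ=(0.0244, 0.1696, 1.1600) → world pose (-0.2623, 0.2497, 1.5050)

(-0.2623, 0.2497, 1.5050)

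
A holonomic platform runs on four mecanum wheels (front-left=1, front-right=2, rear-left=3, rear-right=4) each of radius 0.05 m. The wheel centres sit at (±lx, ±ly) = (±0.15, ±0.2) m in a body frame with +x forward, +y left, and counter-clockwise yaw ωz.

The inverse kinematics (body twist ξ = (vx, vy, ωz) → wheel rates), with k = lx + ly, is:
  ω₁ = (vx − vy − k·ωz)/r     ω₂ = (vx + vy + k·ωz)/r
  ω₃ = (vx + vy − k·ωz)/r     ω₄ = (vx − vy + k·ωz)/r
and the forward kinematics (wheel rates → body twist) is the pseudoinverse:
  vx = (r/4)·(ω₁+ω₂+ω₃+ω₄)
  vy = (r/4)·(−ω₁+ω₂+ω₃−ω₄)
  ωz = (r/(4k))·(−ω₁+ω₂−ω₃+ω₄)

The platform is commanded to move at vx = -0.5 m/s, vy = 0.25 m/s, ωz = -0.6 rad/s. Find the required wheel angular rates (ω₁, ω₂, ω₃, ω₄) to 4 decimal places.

(-10.8000, -9.2000, -0.8000, -19.2000)

k = lx + ly = 0.15 + 0.2 = 0.3500;  k·ωz = 0.3500·-0.6 = -0.2100
ω₁ (FL) = (vx − vy − k·ωz)/r = -0.5400/0.05 = -10.8000
ω₂ (FR) = (vx + vy + k·ωz)/r = -0.4600/0.05 = -9.2000
ω₃ (RL) = (vx + vy − k·ωz)/r = -0.0400/0.05 = -0.8000
ω₄ (RR) = (vx − vy + k·ωz)/r = -0.9600/0.05 = -19.2000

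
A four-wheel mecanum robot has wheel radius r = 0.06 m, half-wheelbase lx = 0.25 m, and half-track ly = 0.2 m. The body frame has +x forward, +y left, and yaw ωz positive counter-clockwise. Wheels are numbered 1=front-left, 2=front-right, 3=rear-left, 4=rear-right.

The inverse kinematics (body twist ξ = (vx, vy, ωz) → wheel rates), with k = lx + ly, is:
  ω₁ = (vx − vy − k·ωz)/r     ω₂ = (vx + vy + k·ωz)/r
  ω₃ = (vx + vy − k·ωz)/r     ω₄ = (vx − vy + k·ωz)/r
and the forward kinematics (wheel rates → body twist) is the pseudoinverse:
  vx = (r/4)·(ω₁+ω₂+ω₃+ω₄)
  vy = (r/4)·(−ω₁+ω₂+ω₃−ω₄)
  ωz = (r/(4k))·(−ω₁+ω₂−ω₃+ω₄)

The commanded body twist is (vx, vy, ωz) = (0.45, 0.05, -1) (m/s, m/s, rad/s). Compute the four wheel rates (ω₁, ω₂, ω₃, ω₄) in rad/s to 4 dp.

(14.1667, 0.8333, 15.8333, -0.8333)

k = lx + ly = 0.25 + 0.2 = 0.4500;  k·ωz = 0.4500·-1 = -0.4500
ω₁ (FL) = (vx − vy − k·ωz)/r = 0.8500/0.06 = 14.1667
ω₂ (FR) = (vx + vy + k·ωz)/r = 0.0500/0.06 = 0.8333
ω₃ (RL) = (vx + vy − k·ωz)/r = 0.9500/0.06 = 15.8333
ω₄ (RR) = (vx − vy + k·ωz)/r = -0.0500/0.06 = -0.8333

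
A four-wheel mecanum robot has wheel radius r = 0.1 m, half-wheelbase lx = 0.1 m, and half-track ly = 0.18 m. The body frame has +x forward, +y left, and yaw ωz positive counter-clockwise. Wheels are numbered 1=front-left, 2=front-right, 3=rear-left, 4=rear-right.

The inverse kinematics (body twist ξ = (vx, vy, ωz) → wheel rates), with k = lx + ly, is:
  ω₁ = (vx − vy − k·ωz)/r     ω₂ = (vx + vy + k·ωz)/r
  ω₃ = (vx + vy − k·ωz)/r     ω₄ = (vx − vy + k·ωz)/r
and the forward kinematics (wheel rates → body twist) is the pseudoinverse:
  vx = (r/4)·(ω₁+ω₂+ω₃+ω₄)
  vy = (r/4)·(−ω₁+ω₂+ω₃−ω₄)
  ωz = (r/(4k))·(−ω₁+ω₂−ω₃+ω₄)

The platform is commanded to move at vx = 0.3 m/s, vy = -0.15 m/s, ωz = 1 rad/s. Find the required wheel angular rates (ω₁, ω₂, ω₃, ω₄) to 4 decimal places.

(1.7000, 4.3000, -1.3000, 7.3000)

k = lx + ly = 0.1 + 0.18 = 0.2800;  k·ωz = 0.2800·1 = 0.2800
ω₁ (FL) = (vx − vy − k·ωz)/r = 0.1700/0.1 = 1.7000
ω₂ (FR) = (vx + vy + k·ωz)/r = 0.4300/0.1 = 4.3000
ω₃ (RL) = (vx + vy − k·ωz)/r = -0.1300/0.1 = -1.3000
ω₄ (RR) = (vx − vy + k·ωz)/r = 0.7300/0.1 = 7.3000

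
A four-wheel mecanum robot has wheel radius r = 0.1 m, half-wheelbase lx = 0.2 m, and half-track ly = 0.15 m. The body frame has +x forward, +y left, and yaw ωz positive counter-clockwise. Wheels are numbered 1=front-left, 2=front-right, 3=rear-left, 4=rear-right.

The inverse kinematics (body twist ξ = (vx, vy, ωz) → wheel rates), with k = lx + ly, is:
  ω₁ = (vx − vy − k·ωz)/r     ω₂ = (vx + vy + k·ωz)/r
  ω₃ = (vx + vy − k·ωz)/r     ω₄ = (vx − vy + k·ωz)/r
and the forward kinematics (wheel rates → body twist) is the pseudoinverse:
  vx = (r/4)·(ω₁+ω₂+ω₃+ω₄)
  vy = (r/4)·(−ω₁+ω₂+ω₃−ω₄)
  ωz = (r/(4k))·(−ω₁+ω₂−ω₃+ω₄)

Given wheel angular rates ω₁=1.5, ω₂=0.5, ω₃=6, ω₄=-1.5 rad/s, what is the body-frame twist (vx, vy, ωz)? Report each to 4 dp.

(0.1625, 0.1625, -0.6071)

k = lx + ly = 0.2 + 0.15 = 0.3500
ω₁+ω₂+ω₃+ω₄ = 6.5000  →  vx = (0.1/4)·6.5000 = 0.1625
−ω₁+ω₂+ω₃−ω₄ = 6.5000  →  vy = (0.1/4)·6.5000 = 0.1625
−ω₁+ω₂−ω₃+ω₄ = -8.5000  →  ωz = (0.1/1.4000)·-8.5000 = -0.6071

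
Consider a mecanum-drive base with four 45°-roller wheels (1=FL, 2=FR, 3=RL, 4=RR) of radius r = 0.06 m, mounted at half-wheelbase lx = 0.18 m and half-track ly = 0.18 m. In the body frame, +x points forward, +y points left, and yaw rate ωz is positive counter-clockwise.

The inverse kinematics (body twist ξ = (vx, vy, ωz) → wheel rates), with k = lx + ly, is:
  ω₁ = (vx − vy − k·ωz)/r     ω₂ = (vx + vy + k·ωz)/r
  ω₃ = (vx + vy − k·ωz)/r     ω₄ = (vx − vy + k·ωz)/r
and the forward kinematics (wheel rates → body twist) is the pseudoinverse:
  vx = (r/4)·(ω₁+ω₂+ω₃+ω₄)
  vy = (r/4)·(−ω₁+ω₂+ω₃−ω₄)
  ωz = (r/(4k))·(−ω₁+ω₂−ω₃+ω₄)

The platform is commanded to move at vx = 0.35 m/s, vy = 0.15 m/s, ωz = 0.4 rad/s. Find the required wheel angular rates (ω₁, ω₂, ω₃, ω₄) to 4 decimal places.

(0.9333, 10.7333, 5.9333, 5.7333)

k = lx + ly = 0.18 + 0.18 = 0.3600;  k·ωz = 0.3600·0.4 = 0.1440
ω₁ (FL) = (vx − vy − k·ωz)/r = 0.0560/0.06 = 0.9333
ω₂ (FR) = (vx + vy + k·ωz)/r = 0.6440/0.06 = 10.7333
ω₃ (RL) = (vx + vy − k·ωz)/r = 0.3560/0.06 = 5.9333
ω₄ (RR) = (vx − vy + k·ωz)/r = 0.3440/0.06 = 5.7333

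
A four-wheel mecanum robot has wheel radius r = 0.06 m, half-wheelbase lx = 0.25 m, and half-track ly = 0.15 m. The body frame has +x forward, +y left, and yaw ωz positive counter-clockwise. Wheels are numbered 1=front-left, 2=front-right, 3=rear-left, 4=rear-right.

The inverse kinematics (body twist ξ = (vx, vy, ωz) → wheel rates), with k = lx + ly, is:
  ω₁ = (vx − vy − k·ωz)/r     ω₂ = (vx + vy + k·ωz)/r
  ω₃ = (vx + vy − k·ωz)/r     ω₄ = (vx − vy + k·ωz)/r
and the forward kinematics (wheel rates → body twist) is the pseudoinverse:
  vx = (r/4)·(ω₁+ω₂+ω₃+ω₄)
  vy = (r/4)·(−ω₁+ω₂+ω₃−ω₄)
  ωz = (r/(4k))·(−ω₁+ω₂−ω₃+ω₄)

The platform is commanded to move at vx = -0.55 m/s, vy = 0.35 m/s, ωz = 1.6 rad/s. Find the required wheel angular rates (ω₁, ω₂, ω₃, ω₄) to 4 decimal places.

k = lx + ly = 0.25 + 0.15 = 0.4000;  k·ωz = 0.4000·1.6 = 0.6400
ω₁ (FL) = (vx − vy − k·ωz)/r = -1.5400/0.06 = -25.6667
ω₂ (FR) = (vx + vy + k·ωz)/r = 0.4400/0.06 = 7.3333
ω₃ (RL) = (vx + vy − k·ωz)/r = -0.8400/0.06 = -14.0000
ω₄ (RR) = (vx − vy + k·ωz)/r = -0.2600/0.06 = -4.3333

(-25.6667, 7.3333, -14.0000, -4.3333)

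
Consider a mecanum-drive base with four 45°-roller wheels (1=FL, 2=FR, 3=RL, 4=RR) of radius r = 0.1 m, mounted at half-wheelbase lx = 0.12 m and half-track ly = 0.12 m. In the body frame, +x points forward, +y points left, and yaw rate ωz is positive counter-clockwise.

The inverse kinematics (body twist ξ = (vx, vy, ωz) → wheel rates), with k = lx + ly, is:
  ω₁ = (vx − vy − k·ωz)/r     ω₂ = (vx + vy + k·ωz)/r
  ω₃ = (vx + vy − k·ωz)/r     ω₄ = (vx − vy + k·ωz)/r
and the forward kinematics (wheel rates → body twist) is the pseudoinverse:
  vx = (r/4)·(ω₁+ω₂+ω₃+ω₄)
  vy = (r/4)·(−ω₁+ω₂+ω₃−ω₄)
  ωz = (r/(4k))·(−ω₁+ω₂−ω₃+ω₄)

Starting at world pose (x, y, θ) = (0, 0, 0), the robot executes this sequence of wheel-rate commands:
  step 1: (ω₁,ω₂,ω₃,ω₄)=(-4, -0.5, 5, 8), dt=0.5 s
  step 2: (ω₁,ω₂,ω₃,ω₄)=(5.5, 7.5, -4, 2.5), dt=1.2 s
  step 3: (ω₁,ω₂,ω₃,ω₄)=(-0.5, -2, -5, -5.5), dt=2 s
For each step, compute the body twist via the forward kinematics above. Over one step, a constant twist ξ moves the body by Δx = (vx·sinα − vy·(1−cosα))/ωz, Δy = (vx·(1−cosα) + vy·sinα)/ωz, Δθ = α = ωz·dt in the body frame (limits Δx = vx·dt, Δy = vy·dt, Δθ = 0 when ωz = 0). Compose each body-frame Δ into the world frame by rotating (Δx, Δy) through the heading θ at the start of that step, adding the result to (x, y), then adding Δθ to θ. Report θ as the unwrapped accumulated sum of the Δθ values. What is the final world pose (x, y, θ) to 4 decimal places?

(0.2217, -0.4257, 0.9844)

step 1: ξ=(vx,vy,ωz)=(0.2125, 0.0125, 0.6771), dt=0.5 → body Δ=(0.1032, 0.0239, 0.3385) → world pose (0.1032, 0.0239, 0.3385)
step 2: ξ=(vx,vy,ωz)=(0.2875, -0.1125, 0.8854), dt=1.2 → body Δ=(0.3489, 0.0557, 1.0625) → world pose (0.4138, 0.1923, 1.4010)
step 3: ξ=(vx,vy,ωz)=(-0.3250, -0.0250, -0.2083), dt=2.0 → body Δ=(-0.6416, 0.0849, -0.4167) → world pose (0.2217, -0.4257, 0.9844)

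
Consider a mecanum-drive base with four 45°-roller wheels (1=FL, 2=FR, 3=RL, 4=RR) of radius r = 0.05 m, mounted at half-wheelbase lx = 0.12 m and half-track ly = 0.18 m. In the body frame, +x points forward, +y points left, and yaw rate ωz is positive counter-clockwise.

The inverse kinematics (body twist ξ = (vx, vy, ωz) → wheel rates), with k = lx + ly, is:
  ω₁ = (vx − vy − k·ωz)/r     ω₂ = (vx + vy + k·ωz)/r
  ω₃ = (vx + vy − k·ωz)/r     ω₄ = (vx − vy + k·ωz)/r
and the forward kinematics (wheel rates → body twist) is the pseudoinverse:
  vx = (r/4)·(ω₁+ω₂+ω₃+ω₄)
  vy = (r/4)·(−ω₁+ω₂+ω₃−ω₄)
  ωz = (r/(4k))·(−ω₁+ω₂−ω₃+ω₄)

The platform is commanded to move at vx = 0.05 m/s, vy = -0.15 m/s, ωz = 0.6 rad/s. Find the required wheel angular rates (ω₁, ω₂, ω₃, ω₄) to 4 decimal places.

k = lx + ly = 0.12 + 0.18 = 0.3000;  k·ωz = 0.3000·0.6 = 0.1800
ω₁ (FL) = (vx − vy − k·ωz)/r = 0.0200/0.05 = 0.4000
ω₂ (FR) = (vx + vy + k·ωz)/r = 0.0800/0.05 = 1.6000
ω₃ (RL) = (vx + vy − k·ωz)/r = -0.2800/0.05 = -5.6000
ω₄ (RR) = (vx − vy + k·ωz)/r = 0.3800/0.05 = 7.6000

(0.4000, 1.6000, -5.6000, 7.6000)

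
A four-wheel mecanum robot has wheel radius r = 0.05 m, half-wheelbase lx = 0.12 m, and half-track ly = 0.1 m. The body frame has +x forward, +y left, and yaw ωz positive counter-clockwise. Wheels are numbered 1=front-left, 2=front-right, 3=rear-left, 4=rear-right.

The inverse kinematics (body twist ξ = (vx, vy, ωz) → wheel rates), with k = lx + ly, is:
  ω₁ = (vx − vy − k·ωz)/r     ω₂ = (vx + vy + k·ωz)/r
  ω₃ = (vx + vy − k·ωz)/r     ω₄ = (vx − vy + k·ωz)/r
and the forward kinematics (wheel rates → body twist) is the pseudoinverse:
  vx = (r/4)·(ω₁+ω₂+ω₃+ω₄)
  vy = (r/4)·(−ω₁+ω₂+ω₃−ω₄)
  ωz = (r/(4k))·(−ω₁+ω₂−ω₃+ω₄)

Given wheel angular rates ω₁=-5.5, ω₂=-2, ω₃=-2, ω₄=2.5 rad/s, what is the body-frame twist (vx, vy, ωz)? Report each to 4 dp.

k = lx + ly = 0.12 + 0.1 = 0.2200
ω₁+ω₂+ω₃+ω₄ = -7.0000  →  vx = (0.05/4)·-7.0000 = -0.0875
−ω₁+ω₂+ω₃−ω₄ = -1.0000  →  vy = (0.05/4)·-1.0000 = -0.0125
−ω₁+ω₂−ω₃+ω₄ = 8.0000  →  ωz = (0.05/0.8800)·8.0000 = 0.4545

(-0.0875, -0.0125, 0.4545)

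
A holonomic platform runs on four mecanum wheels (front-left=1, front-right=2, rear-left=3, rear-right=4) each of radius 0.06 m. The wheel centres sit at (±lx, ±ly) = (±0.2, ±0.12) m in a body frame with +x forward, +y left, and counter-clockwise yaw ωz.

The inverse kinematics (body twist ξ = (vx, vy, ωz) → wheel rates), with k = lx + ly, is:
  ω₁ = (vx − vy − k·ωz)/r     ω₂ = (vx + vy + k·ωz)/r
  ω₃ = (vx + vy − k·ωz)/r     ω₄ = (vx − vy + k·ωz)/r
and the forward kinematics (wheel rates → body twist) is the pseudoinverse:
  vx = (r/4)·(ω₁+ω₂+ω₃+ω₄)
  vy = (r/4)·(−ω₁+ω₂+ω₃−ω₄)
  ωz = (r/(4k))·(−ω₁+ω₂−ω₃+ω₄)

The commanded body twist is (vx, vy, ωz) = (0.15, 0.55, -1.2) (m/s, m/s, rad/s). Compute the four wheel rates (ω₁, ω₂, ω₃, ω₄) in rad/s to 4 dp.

(-0.2667, 5.2667, 18.0667, -13.0667)

k = lx + ly = 0.2 + 0.12 = 0.3200;  k·ωz = 0.3200·-1.2 = -0.3840
ω₁ (FL) = (vx − vy − k·ωz)/r = -0.0160/0.06 = -0.2667
ω₂ (FR) = (vx + vy + k·ωz)/r = 0.3160/0.06 = 5.2667
ω₃ (RL) = (vx + vy − k·ωz)/r = 1.0840/0.06 = 18.0667
ω₄ (RR) = (vx − vy + k·ωz)/r = -0.7840/0.06 = -13.0667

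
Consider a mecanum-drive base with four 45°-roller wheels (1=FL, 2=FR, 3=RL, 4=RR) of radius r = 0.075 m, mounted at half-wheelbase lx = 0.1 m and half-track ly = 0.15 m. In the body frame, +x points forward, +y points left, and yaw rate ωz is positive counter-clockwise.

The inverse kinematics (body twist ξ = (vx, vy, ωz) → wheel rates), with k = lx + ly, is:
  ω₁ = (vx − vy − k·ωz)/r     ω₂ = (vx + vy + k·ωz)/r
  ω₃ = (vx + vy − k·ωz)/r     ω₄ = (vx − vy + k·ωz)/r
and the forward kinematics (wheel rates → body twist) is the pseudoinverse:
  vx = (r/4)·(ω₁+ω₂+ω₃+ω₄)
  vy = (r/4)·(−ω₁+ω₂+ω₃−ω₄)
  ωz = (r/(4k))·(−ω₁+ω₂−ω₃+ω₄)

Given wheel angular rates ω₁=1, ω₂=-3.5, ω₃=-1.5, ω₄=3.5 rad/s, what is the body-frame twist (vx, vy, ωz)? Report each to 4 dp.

k = lx + ly = 0.1 + 0.15 = 0.2500
ω₁+ω₂+ω₃+ω₄ = -0.5000  →  vx = (0.075/4)·-0.5000 = -0.0094
−ω₁+ω₂+ω₃−ω₄ = -9.5000  →  vy = (0.075/4)·-9.5000 = -0.1781
−ω₁+ω₂−ω₃+ω₄ = 0.5000  →  ωz = (0.075/1.0000)·0.5000 = 0.0375

(-0.0094, -0.1781, 0.0375)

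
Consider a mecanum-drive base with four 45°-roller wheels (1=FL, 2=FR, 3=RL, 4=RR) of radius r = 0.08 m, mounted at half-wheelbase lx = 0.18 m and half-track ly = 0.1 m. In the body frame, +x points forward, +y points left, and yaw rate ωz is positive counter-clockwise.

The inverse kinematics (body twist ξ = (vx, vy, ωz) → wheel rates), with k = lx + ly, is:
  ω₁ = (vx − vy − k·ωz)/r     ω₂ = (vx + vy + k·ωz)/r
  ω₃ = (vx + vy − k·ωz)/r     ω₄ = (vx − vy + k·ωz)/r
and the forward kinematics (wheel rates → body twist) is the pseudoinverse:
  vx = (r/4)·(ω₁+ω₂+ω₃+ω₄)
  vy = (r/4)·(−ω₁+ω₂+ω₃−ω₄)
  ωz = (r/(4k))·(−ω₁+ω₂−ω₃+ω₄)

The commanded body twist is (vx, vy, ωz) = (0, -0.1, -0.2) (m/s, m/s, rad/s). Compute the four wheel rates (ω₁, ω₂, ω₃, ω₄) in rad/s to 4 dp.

k = lx + ly = 0.18 + 0.1 = 0.2800;  k·ωz = 0.2800·-0.2 = -0.0560
ω₁ (FL) = (vx − vy − k·ωz)/r = 0.1560/0.08 = 1.9500
ω₂ (FR) = (vx + vy + k·ωz)/r = -0.1560/0.08 = -1.9500
ω₃ (RL) = (vx + vy − k·ωz)/r = -0.0440/0.08 = -0.5500
ω₄ (RR) = (vx − vy + k·ωz)/r = 0.0440/0.08 = 0.5500

(1.9500, -1.9500, -0.5500, 0.5500)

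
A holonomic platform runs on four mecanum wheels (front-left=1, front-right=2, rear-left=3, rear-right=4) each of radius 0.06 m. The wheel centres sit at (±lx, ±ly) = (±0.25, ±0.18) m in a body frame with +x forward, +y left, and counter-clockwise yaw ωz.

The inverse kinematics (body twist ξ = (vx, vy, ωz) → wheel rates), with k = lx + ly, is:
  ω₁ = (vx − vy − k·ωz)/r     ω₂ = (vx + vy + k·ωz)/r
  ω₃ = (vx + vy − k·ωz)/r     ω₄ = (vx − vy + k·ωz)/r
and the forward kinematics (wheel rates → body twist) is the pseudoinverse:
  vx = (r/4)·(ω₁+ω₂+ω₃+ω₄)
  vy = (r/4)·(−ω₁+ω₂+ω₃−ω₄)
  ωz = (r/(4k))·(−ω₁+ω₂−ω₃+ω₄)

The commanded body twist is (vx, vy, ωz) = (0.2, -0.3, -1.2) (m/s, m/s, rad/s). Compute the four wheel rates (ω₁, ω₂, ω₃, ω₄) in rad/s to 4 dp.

(16.9333, -10.2667, 6.9333, -0.2667)

k = lx + ly = 0.25 + 0.18 = 0.4300;  k·ωz = 0.4300·-1.2 = -0.5160
ω₁ (FL) = (vx − vy − k·ωz)/r = 1.0160/0.06 = 16.9333
ω₂ (FR) = (vx + vy + k·ωz)/r = -0.6160/0.06 = -10.2667
ω₃ (RL) = (vx + vy − k·ωz)/r = 0.4160/0.06 = 6.9333
ω₄ (RR) = (vx − vy + k·ωz)/r = -0.0160/0.06 = -0.2667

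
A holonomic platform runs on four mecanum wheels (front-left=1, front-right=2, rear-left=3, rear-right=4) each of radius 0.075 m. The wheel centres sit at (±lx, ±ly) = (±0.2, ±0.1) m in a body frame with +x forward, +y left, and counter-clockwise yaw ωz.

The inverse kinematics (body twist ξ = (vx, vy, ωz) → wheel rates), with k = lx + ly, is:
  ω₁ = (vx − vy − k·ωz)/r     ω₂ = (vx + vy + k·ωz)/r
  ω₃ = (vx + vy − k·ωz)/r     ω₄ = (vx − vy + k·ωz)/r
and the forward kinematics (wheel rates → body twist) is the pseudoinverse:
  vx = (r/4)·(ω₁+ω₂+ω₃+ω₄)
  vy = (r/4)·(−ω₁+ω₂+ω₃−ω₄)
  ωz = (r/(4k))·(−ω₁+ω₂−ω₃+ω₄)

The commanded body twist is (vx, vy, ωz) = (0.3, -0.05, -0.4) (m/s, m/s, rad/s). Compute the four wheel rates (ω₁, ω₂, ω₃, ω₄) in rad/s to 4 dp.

(6.2667, 1.7333, 4.9333, 3.0667)

k = lx + ly = 0.2 + 0.1 = 0.3000;  k·ωz = 0.3000·-0.4 = -0.1200
ω₁ (FL) = (vx − vy − k·ωz)/r = 0.4700/0.075 = 6.2667
ω₂ (FR) = (vx + vy + k·ωz)/r = 0.1300/0.075 = 1.7333
ω₃ (RL) = (vx + vy − k·ωz)/r = 0.3700/0.075 = 4.9333
ω₄ (RR) = (vx − vy + k·ωz)/r = 0.2300/0.075 = 3.0667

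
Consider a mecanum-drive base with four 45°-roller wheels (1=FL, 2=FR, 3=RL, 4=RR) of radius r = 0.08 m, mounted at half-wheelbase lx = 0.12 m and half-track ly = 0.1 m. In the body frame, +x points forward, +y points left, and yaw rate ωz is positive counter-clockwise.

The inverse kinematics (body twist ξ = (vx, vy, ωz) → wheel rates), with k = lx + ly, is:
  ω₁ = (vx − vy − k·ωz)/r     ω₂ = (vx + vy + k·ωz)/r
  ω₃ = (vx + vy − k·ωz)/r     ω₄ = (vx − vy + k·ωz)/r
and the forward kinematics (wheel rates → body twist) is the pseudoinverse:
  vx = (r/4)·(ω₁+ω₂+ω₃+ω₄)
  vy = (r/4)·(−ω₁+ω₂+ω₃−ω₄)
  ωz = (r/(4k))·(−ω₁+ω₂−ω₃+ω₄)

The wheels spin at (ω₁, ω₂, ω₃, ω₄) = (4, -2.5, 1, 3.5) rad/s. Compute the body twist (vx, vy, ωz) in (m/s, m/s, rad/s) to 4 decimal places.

(0.1200, -0.1800, -0.3636)

k = lx + ly = 0.12 + 0.1 = 0.2200
ω₁+ω₂+ω₃+ω₄ = 6.0000  →  vx = (0.08/4)·6.0000 = 0.1200
−ω₁+ω₂+ω₃−ω₄ = -9.0000  →  vy = (0.08/4)·-9.0000 = -0.1800
−ω₁+ω₂−ω₃+ω₄ = -4.0000  →  ωz = (0.08/0.8800)·-4.0000 = -0.3636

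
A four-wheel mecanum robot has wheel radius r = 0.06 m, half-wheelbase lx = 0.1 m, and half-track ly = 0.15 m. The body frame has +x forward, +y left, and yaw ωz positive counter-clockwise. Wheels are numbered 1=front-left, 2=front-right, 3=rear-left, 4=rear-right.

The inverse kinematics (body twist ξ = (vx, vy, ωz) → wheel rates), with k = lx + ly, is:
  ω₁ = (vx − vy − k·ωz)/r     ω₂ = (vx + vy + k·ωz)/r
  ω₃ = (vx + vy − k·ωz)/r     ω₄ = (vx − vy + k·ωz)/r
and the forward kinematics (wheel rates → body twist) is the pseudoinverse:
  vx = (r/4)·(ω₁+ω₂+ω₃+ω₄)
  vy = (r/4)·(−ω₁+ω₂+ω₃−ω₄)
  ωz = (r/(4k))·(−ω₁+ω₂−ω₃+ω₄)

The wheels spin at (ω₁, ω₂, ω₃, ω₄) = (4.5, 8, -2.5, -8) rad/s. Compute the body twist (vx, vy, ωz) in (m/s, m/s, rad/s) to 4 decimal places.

k = lx + ly = 0.1 + 0.15 = 0.2500
ω₁+ω₂+ω₃+ω₄ = 2.0000  →  vx = (0.06/4)·2.0000 = 0.0300
−ω₁+ω₂+ω₃−ω₄ = 9.0000  →  vy = (0.06/4)·9.0000 = 0.1350
−ω₁+ω₂−ω₃+ω₄ = -2.0000  →  ωz = (0.06/1.0000)·-2.0000 = -0.1200

(0.0300, 0.1350, -0.1200)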